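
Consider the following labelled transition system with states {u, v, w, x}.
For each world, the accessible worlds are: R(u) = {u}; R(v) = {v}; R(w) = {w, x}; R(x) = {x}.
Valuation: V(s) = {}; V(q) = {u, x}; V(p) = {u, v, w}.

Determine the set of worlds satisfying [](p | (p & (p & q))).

u, v

Let φ = [](p | (p & (p & q))). Evaluate φ at each world:
  u (successors {u}): φ is true.
  v (successors {v}): φ is true.
  w (successors {w, x}): φ is false.
  x (successors {x}): φ is false.
For instance, at v:
  At v: [](p | (p & (p & q))) requires p | (p & (p & q)) at every successor {v}.
    At v: p | (p & (p & q)) is true.
  So [](p | (p & (p & q))) is true at v.
Satisfying worlds: {u, v}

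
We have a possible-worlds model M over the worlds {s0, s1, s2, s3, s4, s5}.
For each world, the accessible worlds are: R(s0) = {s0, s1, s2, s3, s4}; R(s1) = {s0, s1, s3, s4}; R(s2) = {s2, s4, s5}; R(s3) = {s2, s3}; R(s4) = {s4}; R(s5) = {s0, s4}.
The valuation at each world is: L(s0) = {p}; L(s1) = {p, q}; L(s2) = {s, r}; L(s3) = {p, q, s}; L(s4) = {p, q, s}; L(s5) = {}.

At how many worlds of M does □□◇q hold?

Recall that □ψ holds at a world iff ψ holds at every accessible world, and ◇ψ holds iff ψ holds at some accessible world.
Let φ = □□◇q. Evaluate φ at each world:
  s0 (successors {s0, s1, s2, s3, s4}): φ is true.
  s1 (successors {s0, s1, s3, s4}): φ is true.
  s2 (successors {s2, s4, s5}): φ is true.
  s3 (successors {s2, s3}): φ is true.
  s4 (successors {s4}): φ is true.
  s5 (successors {s0, s4}): φ is true.
For instance, at s1:
  At s1: □□◇q requires □◇q at every successor {s0, s1, s3, s4}.
    At s0: □◇q is true.
    At s1: □◇q is true.
    At s3: □◇q is true.
    At s4: □◇q is true.
  So □□◇q is true at s1.
Satisfying worlds: {s0, s1, s2, s3, s4, s5}

6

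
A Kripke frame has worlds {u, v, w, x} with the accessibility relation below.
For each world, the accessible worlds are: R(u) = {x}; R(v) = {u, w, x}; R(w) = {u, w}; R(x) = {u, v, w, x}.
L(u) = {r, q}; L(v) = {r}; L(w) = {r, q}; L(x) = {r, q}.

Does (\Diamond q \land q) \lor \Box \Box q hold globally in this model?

Recall that \Box ψ holds at a world iff ψ holds at every accessible world, and \Diamond ψ holds iff ψ holds at some accessible world.
Let φ = (\Diamond q \land q) \lor \Box \Box q. Evaluate φ at each world:
  u (successors {x}): φ is true.
  v (successors {u, w, x}): φ is false.
  w (successors {u, w}): φ is true.
  x (successors {u, v, w, x}): φ is true.
Detail at v (counterexample):
  At v: \Diamond q \land q is false, \Box \Box q is false, so (\Diamond q \land q) \lor \Box \Box q is false.
    At v: \Diamond q is true, q is false, so \Diamond q \land q is false.
      At v: \Diamond q requires q at some successor in {u, w, x}.
        q holds at u, so \Diamond q is true at v.
    At v: \Box \Box q requires \Box q at every successor {u, w, x}.
      \Box q fails at x, so \Box \Box q is false at v.

No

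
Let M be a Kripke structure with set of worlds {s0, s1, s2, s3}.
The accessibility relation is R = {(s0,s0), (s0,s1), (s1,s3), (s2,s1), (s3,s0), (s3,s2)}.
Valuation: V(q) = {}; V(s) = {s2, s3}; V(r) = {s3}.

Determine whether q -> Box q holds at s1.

Yes

At s1: q is false, Box q is false, so q -> Box q is true.
  At s1: Box q requires q at every successor {s3}.
    q fails at s3, so Box q is false at s1.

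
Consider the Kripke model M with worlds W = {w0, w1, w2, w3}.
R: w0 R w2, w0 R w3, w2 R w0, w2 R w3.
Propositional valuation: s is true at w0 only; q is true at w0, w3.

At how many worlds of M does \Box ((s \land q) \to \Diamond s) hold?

3

Let φ = \Box ((s \land q) \to \Diamond s). Evaluate φ at each world:
  w0 (successors {w2, w3}): φ is true.
  w1 (successors ∅): φ is true.
  w2 (successors {w0, w3}): φ is false.
  w3 (successors ∅): φ is true.
For instance, at w0:
  At w0: \Box ((s \land q) \to \Diamond s) requires (s \land q) \to \Diamond s at every successor {w2, w3}.
      At w2: s \land q is false, \Diamond s is true, so (s \land q) \to \Diamond s is true.
      At w3: s \land q is false, \Diamond s is false, so (s \land q) \to \Diamond s is true.
  So \Box ((s \land q) \to \Diamond s) is true at w0.
Satisfying worlds: {w0, w1, w3}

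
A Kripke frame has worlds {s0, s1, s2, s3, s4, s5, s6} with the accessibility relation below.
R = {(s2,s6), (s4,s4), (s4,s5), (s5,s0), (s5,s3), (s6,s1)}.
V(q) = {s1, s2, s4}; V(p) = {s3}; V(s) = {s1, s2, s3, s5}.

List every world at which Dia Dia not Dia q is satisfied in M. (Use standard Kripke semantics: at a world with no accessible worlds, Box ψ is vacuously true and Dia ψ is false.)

s2, s4

Let φ = Dia Dia not Dia q. Evaluate φ at each world:
  s0 (successors ∅): φ is false.
  s1 (successors ∅): φ is false.
  s2 (successors {s6}): φ is true.
  s3 (successors ∅): φ is false.
  s4 (successors {s4, s5}): φ is true.
  s5 (successors {s0, s3}): φ is false.
  s6 (successors {s1}): φ is false.
For instance, at s6:
  At s6: Dia Dia not Dia q requires Dia not Dia q at some successor in {s1}.
    At s1: Dia not Dia q is false.
  So Dia Dia not Dia q is false at s6.
Satisfying worlds: {s2, s4}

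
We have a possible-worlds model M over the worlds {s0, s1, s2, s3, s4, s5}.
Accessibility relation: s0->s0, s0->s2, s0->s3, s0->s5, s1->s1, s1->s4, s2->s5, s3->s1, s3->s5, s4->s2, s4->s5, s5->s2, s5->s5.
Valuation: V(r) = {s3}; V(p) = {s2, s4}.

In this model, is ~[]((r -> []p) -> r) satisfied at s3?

Yes

At s3: []((r -> []p) -> r) is false, so ~[]((r -> []p) -> r) is true.
  At s3: []((r -> []p) -> r) requires (r -> []p) -> r at every successor {s1, s5}.
    (r -> []p) -> r fails at s1, so []((r -> []p) -> r) is false at s3.
      At s1: r -> []p is true, r is false, so (r -> []p) -> r is false.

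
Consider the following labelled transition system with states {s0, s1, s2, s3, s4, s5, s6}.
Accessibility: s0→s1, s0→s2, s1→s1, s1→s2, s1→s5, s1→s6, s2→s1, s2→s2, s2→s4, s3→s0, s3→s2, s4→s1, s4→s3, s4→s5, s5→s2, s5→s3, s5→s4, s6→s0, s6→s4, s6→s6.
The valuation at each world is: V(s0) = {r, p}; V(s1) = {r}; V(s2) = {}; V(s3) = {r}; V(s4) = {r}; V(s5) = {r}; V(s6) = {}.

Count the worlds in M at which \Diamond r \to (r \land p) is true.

Let φ = \Diamond r \to (r \land p). Evaluate φ at each world:
  s0 (successors {s1, s2}): φ is true.
  s1 (successors {s1, s2, s5, s6}): φ is false.
  s2 (successors {s1, s2, s4}): φ is false.
  s3 (successors {s0, s2}): φ is false.
  s4 (successors {s1, s3, s5}): φ is false.
  s5 (successors {s2, s3, s4}): φ is false.
  s6 (successors {s0, s4, s6}): φ is false.
For instance, at s5:
  At s5: \Diamond r is true, r \land p is false, so \Diamond r \to (r \land p) is false.
    At s5: \Diamond r requires r at some successor in {s2, s3, s4}.
      r holds at s3, so \Diamond r is true at s5.
Satisfying worlds: {s0}

1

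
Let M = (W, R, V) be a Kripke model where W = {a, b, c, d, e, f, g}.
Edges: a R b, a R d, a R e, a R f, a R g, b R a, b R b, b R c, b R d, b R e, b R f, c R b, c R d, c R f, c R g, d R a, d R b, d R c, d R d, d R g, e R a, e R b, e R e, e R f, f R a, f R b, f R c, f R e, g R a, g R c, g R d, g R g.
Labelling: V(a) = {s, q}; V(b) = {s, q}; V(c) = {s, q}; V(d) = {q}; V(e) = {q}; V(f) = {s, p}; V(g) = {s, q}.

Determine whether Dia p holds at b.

At b: Dia p requires p at some successor in {a, b, c, d, e, f}.
  p holds at f, so Dia p is true at b.

Yes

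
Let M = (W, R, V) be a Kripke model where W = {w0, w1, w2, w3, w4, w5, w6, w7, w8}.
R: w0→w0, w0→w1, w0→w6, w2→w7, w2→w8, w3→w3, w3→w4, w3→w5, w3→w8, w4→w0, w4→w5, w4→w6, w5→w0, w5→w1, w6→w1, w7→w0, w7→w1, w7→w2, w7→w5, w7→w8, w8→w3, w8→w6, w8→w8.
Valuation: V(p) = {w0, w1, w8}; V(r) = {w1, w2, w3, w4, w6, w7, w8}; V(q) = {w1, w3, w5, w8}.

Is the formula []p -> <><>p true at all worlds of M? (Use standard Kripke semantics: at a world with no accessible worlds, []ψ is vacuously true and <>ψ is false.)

No

Let φ = []p -> <><>p. Evaluate φ at each world:
  w0 (successors {w0, w1, w6}): φ is true.
  w1 (successors ∅): φ is false.
  w2 (successors {w7, w8}): φ is true.
  w3 (successors {w3, w4, w5, w8}): φ is true.
  w4 (successors {w0, w5, w6}): φ is true.
  w5 (successors {w0, w1}): φ is true.
  w6 (successors {w1}): φ is false.
  w7 (successors {w0, w1, w2, w5, w8}): φ is true.
  w8 (successors {w3, w6, w8}): φ is true.
Detail at w1 (counterexample):
  At w1: []p is true, <><>p is false, so []p -> <><>p is false.
    At w1: no accessible worlds, so []p holds vacuously.
    At w1: no accessible worlds, so <><>p is false.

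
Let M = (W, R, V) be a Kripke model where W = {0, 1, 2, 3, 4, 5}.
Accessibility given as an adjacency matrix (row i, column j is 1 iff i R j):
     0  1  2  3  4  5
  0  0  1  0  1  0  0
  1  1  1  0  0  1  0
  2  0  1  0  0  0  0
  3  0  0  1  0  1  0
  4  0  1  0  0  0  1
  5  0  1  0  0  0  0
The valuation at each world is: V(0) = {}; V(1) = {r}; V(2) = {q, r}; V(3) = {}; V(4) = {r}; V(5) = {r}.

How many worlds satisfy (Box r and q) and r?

1

Let φ = (Box r and q) and r. Evaluate φ at each world:
  0 (successors {1, 3}): φ is false.
  1 (successors {0, 1, 4}): φ is false.
  2 (successors {1}): φ is true.
  3 (successors {2, 4}): φ is false.
  4 (successors {1, 5}): φ is false.
  5 (successors {1}): φ is false.
For instance, at 5:
  At 5: Box r and q is false, r is true, so (Box r and q) and r is false.
    At 5: Box r is true, q is false, so Box r and q is false.
      At 5: Box r requires r at every successor {1}.
        At 1: r is true.
      So Box r is true at 5.
Satisfying worlds: {2}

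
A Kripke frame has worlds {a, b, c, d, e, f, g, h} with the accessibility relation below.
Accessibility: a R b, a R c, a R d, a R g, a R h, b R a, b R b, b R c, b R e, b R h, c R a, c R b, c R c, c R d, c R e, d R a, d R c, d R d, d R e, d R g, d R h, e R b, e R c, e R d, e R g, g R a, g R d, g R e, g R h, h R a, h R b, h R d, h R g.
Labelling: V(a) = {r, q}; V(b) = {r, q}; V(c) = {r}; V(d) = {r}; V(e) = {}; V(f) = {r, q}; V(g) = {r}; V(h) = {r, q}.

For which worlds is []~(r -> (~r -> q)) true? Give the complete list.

f

Recall that []ψ holds at a world iff ψ holds at every accessible world, and <>ψ holds iff ψ holds at some accessible world.
Let φ = []~(r -> (~r -> q)). Evaluate φ at each world:
  a (successors {b, c, d, g, h}): φ is false.
  b (successors {a, b, c, e, h}): φ is false.
  c (successors {a, b, c, d, e}): φ is false.
  d (successors {a, c, d, e, g, h}): φ is false.
  e (successors {b, c, d, g}): φ is false.
  f (successors ∅): φ is true.
  g (successors {a, d, e, h}): φ is false.
  h (successors {a, b, d, g}): φ is false.
For instance, at g:
  At g: []~(r -> (~r -> q)) requires ~(r -> (~r -> q)) at every successor {a, d, e, h}.
    ~(r -> (~r -> q)) fails at a, so []~(r -> (~r -> q)) is false at g.
Satisfying worlds: {f}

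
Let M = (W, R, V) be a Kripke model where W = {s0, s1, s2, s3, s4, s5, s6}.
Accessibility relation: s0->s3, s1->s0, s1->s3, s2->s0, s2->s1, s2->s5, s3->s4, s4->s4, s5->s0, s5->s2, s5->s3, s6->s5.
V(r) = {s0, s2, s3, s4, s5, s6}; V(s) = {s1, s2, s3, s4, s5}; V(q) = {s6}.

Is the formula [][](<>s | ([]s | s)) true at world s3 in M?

At s3: [][](<>s | ([]s | s)) requires [](<>s | ([]s | s)) at every successor {s4}.
    At s4: [](<>s | ([]s | s)) requires <>s | ([]s | s) at every successor {s4}.
      At s4: <>s | ([]s | s) is true.
    So [](<>s | ([]s | s)) is true at s4.
So [][](<>s | ([]s | s)) is true at s3.

Yes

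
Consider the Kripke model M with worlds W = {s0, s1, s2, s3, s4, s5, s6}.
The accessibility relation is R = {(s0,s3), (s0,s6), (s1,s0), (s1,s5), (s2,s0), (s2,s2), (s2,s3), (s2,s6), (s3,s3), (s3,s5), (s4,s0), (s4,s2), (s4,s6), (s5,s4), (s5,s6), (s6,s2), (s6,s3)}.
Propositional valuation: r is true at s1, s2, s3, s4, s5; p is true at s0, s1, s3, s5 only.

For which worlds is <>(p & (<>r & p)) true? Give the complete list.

s0, s1, s2, s3, s4, s6

Let φ = <>(p & (<>r & p)). Evaluate φ at each world:
  s0 (successors {s3, s6}): φ is true.
  s1 (successors {s0, s5}): φ is true.
  s2 (successors {s0, s2, s3, s6}): φ is true.
  s3 (successors {s3, s5}): φ is true.
  s4 (successors {s0, s2, s6}): φ is true.
  s5 (successors {s4, s6}): φ is false.
  s6 (successors {s2, s3}): φ is true.
For instance, at s6:
  At s6: <>(p & (<>r & p)) requires p & (<>r & p) at some successor in {s2, s3}.
    p & (<>r & p) holds at s3, so <>(p & (<>r & p)) is true at s6.
      At s3: p is true, <>r & p is true, so p & (<>r & p) is true.
Satisfying worlds: {s0, s1, s2, s3, s4, s6}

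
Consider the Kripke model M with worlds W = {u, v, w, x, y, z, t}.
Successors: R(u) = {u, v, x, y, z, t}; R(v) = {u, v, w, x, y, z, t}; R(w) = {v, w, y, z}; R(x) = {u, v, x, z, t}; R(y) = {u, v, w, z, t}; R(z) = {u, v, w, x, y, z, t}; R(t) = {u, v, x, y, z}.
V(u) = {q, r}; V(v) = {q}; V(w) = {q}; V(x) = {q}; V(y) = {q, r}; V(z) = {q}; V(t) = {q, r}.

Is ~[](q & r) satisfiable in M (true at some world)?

Let φ = ~[](q & r). Evaluate φ at each world:
  u (successors {u, v, x, y, z, t}): φ is true.
  v (successors {u, v, w, x, y, z, t}): φ is true.
  w (successors {v, w, y, z}): φ is true.
  x (successors {u, v, x, z, t}): φ is true.
  y (successors {u, v, w, z, t}): φ is true.
  z (successors {u, v, w, x, y, z, t}): φ is true.
  t (successors {u, v, x, y, z}): φ is true.
Detail at u (witness):
  At u: [](q & r) is false, so ~[](q & r) is true.
    At u: [](q & r) requires q & r at every successor {u, v, x, y, z, t}.
      q & r fails at v, so [](q & r) is false at u.

Yes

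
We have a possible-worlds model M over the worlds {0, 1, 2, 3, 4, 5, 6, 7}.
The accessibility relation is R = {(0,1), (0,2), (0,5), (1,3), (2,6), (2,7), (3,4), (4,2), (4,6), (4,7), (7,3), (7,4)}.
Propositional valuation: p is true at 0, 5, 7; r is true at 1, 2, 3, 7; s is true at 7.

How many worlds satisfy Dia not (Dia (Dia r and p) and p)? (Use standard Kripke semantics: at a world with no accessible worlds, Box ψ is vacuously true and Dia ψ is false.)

Recall that Dia ψ holds at a world iff ψ holds at some accessible world.
Let φ = Dia not (Dia (Dia r and p) and p). Evaluate φ at each world:
  0 (successors {1, 2, 5}): φ is true.
  1 (successors {3}): φ is true.
  2 (successors {6, 7}): φ is true.
  3 (successors {4}): φ is true.
  4 (successors {2, 6, 7}): φ is true.
  5 (successors ∅): φ is false.
  6 (successors ∅): φ is false.
  7 (successors {3, 4}): φ is true.
For instance, at 3:
  At 3: Dia not (Dia (Dia r and p) and p) requires not (Dia (Dia r and p) and p) at some successor in {4}.
    not (Dia (Dia r and p) and p) holds at 4, so Dia not (Dia (Dia r and p) and p) is true at 3.
      At 4: Dia (Dia r and p) and p is false, so not (Dia (Dia r and p) and p) is true.
Satisfying worlds: {0, 1, 2, 3, 4, 7}

6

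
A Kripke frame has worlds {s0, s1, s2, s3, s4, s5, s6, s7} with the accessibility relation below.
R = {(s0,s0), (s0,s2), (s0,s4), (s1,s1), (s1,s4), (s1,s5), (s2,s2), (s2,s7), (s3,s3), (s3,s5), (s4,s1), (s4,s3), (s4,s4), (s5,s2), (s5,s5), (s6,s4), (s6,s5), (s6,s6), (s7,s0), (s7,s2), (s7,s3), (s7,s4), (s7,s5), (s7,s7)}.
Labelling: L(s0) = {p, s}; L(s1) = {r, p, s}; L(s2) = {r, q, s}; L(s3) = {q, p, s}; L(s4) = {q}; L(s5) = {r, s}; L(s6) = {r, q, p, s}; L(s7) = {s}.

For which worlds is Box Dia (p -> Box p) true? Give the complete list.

s0, s1, s2, s3, s4, s5, s6, s7

Let φ = Box Dia (p -> Box p). Evaluate φ at each world:
  s0 (successors {s0, s2, s4}): φ is true.
  s1 (successors {s1, s4, s5}): φ is true.
  s2 (successors {s2, s7}): φ is true.
  s3 (successors {s3, s5}): φ is true.
  s4 (successors {s1, s3, s4}): φ is true.
  s5 (successors {s2, s5}): φ is true.
  s6 (successors {s4, s5, s6}): φ is true.
  s7 (successors {s0, s2, s3, s4, s5, s7}): φ is true.
For instance, at s7:
  At s7: Box Dia (p -> Box p) requires Dia (p -> Box p) at every successor {s0, s2, s3, s4, s5, s7}.
    At s0: Dia (p -> Box p) is true.
    At s2: Dia (p -> Box p) is true.
    At s3: Dia (p -> Box p) is true.
    At s4: Dia (p -> Box p) is true.
    At s5: Dia (p -> Box p) is true.
    At s7: Dia (p -> Box p) is true.
  So Box Dia (p -> Box p) is true at s7.
Satisfying worlds: {s0, s1, s2, s3, s4, s5, s6, s7}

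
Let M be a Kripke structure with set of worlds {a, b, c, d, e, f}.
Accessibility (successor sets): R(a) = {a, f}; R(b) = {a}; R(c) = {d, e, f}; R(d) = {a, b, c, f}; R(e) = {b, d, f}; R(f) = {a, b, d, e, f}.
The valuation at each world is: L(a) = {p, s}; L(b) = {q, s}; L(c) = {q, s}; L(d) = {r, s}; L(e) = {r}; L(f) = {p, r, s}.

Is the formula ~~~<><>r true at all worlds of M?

No

Let φ = ~~~<><>r. Evaluate φ at each world:
  a (successors {a, f}): φ is false.
  b (successors {a}): φ is false.
  c (successors {d, e, f}): φ is false.
  d (successors {a, b, c, f}): φ is false.
  e (successors {b, d, f}): φ is false.
  f (successors {a, b, d, e, f}): φ is false.
Detail at a (counterexample):
  At a: ~~<><>r is true, so ~~~<><>r is false.
    At a: ~<><>r is false, so ~~<><>r is true.
      At a: <><>r is true, so ~<><>r is false.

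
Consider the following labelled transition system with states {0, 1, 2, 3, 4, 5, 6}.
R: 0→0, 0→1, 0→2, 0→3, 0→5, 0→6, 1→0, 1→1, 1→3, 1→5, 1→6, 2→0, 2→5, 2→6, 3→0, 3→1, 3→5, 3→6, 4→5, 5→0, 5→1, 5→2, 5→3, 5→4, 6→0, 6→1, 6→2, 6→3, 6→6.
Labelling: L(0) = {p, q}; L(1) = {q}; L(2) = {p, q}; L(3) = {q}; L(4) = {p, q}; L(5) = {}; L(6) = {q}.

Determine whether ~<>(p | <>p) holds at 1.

At 1: <>(p | <>p) is true, so ~<>(p | <>p) is false.
  At 1: <>(p | <>p) requires p | <>p at some successor in {0, 1, 3, 5, 6}.
    p | <>p holds at 0, so <>(p | <>p) is true at 1.
      At 0: p is true, <>p is true, so p | <>p is true.

No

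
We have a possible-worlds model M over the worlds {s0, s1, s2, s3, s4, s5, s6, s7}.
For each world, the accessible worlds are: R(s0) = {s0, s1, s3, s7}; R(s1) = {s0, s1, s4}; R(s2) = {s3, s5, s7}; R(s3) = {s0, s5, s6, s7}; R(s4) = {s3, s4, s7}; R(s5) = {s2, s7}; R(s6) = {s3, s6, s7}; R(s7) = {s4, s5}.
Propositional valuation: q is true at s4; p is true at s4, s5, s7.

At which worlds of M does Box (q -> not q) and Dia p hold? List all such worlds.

Let φ = Box (q -> not q) and Dia p. Evaluate φ at each world:
  s0 (successors {s0, s1, s3, s7}): φ is true.
  s1 (successors {s0, s1, s4}): φ is false.
  s2 (successors {s3, s5, s7}): φ is true.
  s3 (successors {s0, s5, s6, s7}): φ is true.
  s4 (successors {s3, s4, s7}): φ is false.
  s5 (successors {s2, s7}): φ is true.
  s6 (successors {s3, s6, s7}): φ is true.
  s7 (successors {s4, s5}): φ is false.
For instance, at s0:
  At s0: Box (q -> not q) is true, Dia p is true, so Box (q -> not q) and Dia p is true.
    At s0: Box (q -> not q) requires q -> not q at every successor {s0, s1, s3, s7}.
      At s0: q -> not q is true.
      At s1: q -> not q is true.
      At s3: q -> not q is true.
      At s7: q -> not q is true.
    So Box (q -> not q) is true at s0.
    At s0: Dia p requires p at some successor in {s0, s1, s3, s7}.
      p holds at s7, so Dia p is true at s0.
Satisfying worlds: {s0, s2, s3, s5, s6}

s0, s2, s3, s5, s6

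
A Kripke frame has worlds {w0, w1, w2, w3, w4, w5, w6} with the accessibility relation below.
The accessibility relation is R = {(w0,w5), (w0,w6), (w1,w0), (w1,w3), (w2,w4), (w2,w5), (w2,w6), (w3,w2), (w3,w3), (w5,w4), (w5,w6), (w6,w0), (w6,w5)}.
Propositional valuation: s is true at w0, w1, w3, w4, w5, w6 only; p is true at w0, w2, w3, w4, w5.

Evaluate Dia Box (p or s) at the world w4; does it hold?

No

Recall that Box ψ holds at a world iff ψ holds at every accessible world, and Dia ψ holds iff ψ holds at some accessible world.
At w4: no accessible worlds, so Dia Box (p or s) is false.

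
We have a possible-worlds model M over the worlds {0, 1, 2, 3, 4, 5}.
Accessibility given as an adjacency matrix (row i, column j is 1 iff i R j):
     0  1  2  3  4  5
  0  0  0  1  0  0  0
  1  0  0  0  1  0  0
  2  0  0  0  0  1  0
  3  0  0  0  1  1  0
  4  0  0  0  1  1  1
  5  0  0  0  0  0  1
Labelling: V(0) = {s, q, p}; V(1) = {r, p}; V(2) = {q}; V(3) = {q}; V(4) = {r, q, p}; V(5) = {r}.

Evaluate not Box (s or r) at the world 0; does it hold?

At 0: Box (s or r) is false, so not Box (s or r) is true.
  At 0: Box (s or r) requires s or r at every successor {2}.
    s or r fails at 2, so Box (s or r) is false at 0.

Yes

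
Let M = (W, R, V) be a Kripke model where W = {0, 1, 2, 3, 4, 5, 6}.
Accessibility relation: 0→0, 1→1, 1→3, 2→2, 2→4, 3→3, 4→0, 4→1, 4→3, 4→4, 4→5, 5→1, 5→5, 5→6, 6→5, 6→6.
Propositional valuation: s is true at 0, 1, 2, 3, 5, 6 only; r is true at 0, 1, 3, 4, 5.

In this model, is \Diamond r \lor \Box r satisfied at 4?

Yes

Recall that \Box ψ holds at a world iff ψ holds at every accessible world, and \Diamond ψ holds iff ψ holds at some accessible world.
At 4: \Diamond r is true, \Box r is true, so \Diamond r \lor \Box r is true.
  At 4: \Diamond r requires r at some successor in {0, 1, 3, 4, 5}.
    r holds at 0, so \Diamond r is true at 4.
  At 4: \Box r requires r at every successor {0, 1, 3, 4, 5}.
    At 0: r is true.
    At 1: r is true.
    At 3: r is true.
    At 4: r is true.
    At 5: r is true.
  So \Box r is true at 4.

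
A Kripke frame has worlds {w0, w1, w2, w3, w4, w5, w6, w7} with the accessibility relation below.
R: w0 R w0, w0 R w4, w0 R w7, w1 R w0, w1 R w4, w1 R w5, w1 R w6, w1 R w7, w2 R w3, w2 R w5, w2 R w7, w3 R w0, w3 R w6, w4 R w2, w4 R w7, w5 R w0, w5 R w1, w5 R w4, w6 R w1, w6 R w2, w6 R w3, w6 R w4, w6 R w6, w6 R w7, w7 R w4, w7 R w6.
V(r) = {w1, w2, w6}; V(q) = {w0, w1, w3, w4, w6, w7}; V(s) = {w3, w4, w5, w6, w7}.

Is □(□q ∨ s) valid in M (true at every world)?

Recall that □ψ holds at a world iff ψ holds at every accessible world, and ◇ψ holds iff ψ holds at some accessible world.
Let φ = □(□q ∨ s). Evaluate φ at each world:
  w0 (successors {w0, w4, w7}): φ is true.
  w1 (successors {w0, w4, w5, w6, w7}): φ is true.
  w2 (successors {w3, w5, w7}): φ is true.
  w3 (successors {w0, w6}): φ is true.
  w4 (successors {w2, w7}): φ is false.
  w5 (successors {w0, w1, w4}): φ is false.
  w6 (successors {w1, w2, w3, w4, w6, w7}): φ is false.
  w7 (successors {w4, w6}): φ is true.
Detail at w4 (counterexample):
  At w4: □(□q ∨ s) requires □q ∨ s at every successor {w2, w7}.
    □q ∨ s fails at w2, so □(□q ∨ s) is false at w4.
      At w2: □q is false, s is false, so □q ∨ s is false.

No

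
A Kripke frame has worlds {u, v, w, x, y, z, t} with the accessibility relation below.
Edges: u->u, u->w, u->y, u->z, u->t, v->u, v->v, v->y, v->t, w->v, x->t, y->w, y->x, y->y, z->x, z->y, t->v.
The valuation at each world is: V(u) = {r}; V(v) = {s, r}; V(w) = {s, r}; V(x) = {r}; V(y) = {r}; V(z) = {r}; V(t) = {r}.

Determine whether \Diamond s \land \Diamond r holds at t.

Yes

At t: \Diamond s is true, \Diamond r is true, so \Diamond s \land \Diamond r is true.
  At t: \Diamond s requires s at some successor in {v}.
    s holds at v, so \Diamond s is true at t.
  At t: \Diamond r requires r at some successor in {v}.
    r holds at v, so \Diamond r is true at t.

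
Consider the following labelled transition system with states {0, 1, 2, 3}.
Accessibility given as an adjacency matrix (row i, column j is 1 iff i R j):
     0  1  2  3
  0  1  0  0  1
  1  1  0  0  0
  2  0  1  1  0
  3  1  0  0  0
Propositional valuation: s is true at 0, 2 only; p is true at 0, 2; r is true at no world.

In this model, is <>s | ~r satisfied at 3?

Recall that <>ψ holds at a world iff ψ holds at some accessible world.
At 3: <>s is true, ~r is true, so <>s | ~r is true.
  At 3: <>s requires s at some successor in {0}.
    s holds at 0, so <>s is true at 3.

Yes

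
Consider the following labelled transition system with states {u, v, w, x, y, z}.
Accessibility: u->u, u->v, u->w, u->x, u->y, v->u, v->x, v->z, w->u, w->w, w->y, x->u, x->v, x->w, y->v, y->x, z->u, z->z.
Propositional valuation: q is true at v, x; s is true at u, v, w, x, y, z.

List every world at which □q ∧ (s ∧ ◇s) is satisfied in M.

Let φ = □q ∧ (s ∧ ◇s). Evaluate φ at each world:
  u (successors {u, v, w, x, y}): φ is false.
  v (successors {u, x, z}): φ is false.
  w (successors {u, w, y}): φ is false.
  x (successors {u, v, w}): φ is false.
  y (successors {v, x}): φ is true.
  z (successors {u, z}): φ is false.
For instance, at z:
  At z: □q is false, s ∧ ◇s is true, so □q ∧ (s ∧ ◇s) is false.
    At z: □q requires q at every successor {u, z}.
      q fails at u, so □q is false at z.
    At z: s is true, ◇s is true, so s ∧ ◇s is true.
      At z: ◇s requires s at some successor in {u, z}.
        s holds at u, so ◇s is true at z.
Satisfying worlds: {y}

y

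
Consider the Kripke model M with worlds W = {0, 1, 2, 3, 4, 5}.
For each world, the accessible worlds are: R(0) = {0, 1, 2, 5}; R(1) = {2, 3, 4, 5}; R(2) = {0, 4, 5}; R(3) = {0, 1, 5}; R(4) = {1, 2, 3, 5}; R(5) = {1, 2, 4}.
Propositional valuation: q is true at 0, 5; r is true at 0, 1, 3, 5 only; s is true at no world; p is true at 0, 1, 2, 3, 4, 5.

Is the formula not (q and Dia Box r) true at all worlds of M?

Recall that Box ψ holds at a world iff ψ holds at every accessible world, and Dia ψ holds iff ψ holds at some accessible world.
Let φ = not (q and Dia Box r). Evaluate φ at each world:
  0 (successors {0, 1, 2, 5}): φ is true.
  1 (successors {2, 3, 4, 5}): φ is true.
  2 (successors {0, 4, 5}): φ is true.
  3 (successors {0, 1, 5}): φ is true.
  4 (successors {1, 2, 3, 5}): φ is true.
  5 (successors {1, 2, 4}): φ is true.
For instance, at 3:
  At 3: q and Dia Box r is false, so not (q and Dia Box r) is true.
    At 3: q is false, Dia Box r is false, so q and Dia Box r is false.
      At 3: Dia Box r requires Box r at some successor in {0, 1, 5}.
        At 0: Box r is false.
        At 1: Box r is false.
        At 5: Box r is false.
      So Dia Box r is false at 3.

Yes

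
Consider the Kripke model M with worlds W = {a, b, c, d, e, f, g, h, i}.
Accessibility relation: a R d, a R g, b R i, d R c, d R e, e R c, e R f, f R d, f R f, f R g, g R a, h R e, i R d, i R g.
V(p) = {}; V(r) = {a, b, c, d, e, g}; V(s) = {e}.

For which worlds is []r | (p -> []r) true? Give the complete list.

a, b, c, d, e, f, g, h, i

Let φ = []r | (p -> []r). Evaluate φ at each world:
  a (successors {d, g}): φ is true.
  b (successors {i}): φ is true.
  c (successors ∅): φ is true.
  d (successors {c, e}): φ is true.
  e (successors {c, f}): φ is true.
  f (successors {d, f, g}): φ is true.
  g (successors {a}): φ is true.
  h (successors {e}): φ is true.
  i (successors {d, g}): φ is true.
For instance, at f:
  At f: []r is false, p -> []r is true, so []r | (p -> []r) is true.
    At f: []r requires r at every successor {d, f, g}.
      r fails at f, so []r is false at f.
    At f: p is false, []r is false, so p -> []r is true.
      At f: []r requires r at every successor {d, f, g}.
        r fails at f, so []r is false at f.
Satisfying worlds: {a, b, c, d, e, f, g, h, i}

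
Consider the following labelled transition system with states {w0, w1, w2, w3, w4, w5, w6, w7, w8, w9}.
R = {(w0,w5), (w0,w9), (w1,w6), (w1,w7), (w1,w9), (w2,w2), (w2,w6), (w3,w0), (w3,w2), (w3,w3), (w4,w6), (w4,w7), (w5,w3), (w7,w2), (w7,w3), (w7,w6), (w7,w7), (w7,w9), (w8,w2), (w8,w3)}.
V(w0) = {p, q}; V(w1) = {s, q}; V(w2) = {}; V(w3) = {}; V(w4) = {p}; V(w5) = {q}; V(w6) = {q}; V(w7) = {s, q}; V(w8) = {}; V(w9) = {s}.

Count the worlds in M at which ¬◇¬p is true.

Let φ = ¬◇¬p. Evaluate φ at each world:
  w0 (successors {w5, w9}): φ is false.
  w1 (successors {w6, w7, w9}): φ is false.
  w2 (successors {w2, w6}): φ is false.
  w3 (successors {w0, w2, w3}): φ is false.
  w4 (successors {w6, w7}): φ is false.
  w5 (successors {w3}): φ is false.
  w6 (successors ∅): φ is true.
  w7 (successors {w2, w3, w6, w7, w9}): φ is false.
  w8 (successors {w2, w3}): φ is false.
  w9 (successors ∅): φ is true.
For instance, at w0:
  At w0: ◇¬p is true, so ¬◇¬p is false.
    At w0: ◇¬p requires ¬p at some successor in {w5, w9}.
      ¬p holds at w5, so ◇¬p is true at w0.
Satisfying worlds: {w6, w9}

2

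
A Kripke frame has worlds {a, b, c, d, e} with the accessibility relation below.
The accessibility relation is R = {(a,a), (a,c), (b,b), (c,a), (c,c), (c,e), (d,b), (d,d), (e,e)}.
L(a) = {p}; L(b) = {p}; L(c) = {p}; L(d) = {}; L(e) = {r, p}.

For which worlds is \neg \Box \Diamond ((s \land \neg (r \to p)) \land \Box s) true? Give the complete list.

Let φ = \neg \Box \Diamond ((s \land \neg (r \to p)) \land \Box s). Evaluate φ at each world:
  a (successors {a, c}): φ is true.
  b (successors {b}): φ is true.
  c (successors {a, c, e}): φ is true.
  d (successors {b, d}): φ is true.
  e (successors {e}): φ is true.
For instance, at b:
  At b: \Box \Diamond ((s \land \neg (r \to p)) \land \Box s) is false, so \neg \Box \Diamond ((s \land \neg (r \to p)) \land \Box s) is true.
    At b: \Box \Diamond ((s \land \neg (r \to p)) \land \Box s) requires \Diamond ((s \land \neg (r \to p)) \land \Box s) at every successor {b}.
      \Diamond ((s \land \neg (r \to p)) \land \Box s) fails at b, so \Box \Diamond ((s \land \neg (r \to p)) \land \Box s) is false at b.
Satisfying worlds: {a, b, c, d, e}

a, b, c, d, e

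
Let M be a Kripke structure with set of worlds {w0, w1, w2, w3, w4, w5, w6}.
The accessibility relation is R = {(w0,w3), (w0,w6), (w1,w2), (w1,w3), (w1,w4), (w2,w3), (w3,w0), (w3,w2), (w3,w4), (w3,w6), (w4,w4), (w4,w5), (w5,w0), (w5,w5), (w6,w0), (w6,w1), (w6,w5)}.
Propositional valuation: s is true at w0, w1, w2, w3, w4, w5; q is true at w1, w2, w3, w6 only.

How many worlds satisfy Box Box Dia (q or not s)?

0

Let φ = Box Box Dia (q or not s). Evaluate φ at each world:
  w0 (successors {w3, w6}): φ is false.
  w1 (successors {w2, w3, w4}): φ is false.
  w2 (successors {w3}): φ is false.
  w3 (successors {w0, w2, w4, w6}): φ is false.
  w4 (successors {w4, w5}): φ is false.
  w5 (successors {w0, w5}): φ is false.
  w6 (successors {w0, w1, w5}): φ is false.
For instance, at w6:
  At w6: Box Box Dia (q or not s) requires Box Dia (q or not s) at every successor {w0, w1, w5}.
    Box Dia (q or not s) fails at w1, so Box Box Dia (q or not s) is false at w6.
      At w1: Box Dia (q or not s) requires Dia (q or not s) at every successor {w2, w3, w4}.
        Dia (q or not s) fails at w4, so Box Dia (q or not s) is false at w1.
Satisfying worlds: none.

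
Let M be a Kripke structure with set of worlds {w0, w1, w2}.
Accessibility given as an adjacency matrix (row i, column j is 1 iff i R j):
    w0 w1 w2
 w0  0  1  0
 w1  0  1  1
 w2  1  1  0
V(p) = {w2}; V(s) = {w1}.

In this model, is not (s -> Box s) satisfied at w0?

No

At w0: s -> Box s is true, so not (s -> Box s) is false.
  At w0: s is false, Box s is true, so s -> Box s is true.
    At w0: Box s requires s at every successor {w1}.
      At w1: s is true.
    So Box s is true at w0.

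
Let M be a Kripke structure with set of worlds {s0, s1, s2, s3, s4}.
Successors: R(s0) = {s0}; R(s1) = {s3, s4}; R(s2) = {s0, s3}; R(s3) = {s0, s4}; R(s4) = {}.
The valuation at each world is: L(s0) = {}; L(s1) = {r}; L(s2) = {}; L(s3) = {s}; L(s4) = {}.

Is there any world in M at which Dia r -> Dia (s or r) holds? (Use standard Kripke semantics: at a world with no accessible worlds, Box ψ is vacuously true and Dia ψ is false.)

Yes

Let φ = Dia r -> Dia (s or r). Evaluate φ at each world:
  s0 (successors {s0}): φ is true.
  s1 (successors {s3, s4}): φ is true.
  s2 (successors {s0, s3}): φ is true.
  s3 (successors {s0, s4}): φ is true.
  s4 (successors ∅): φ is true.
Detail at s0 (witness):
  At s0: Dia r is false, Dia (s or r) is false, so Dia r -> Dia (s or r) is true.
    At s0: Dia r requires r at some successor in {s0}.
      At s0: r is false.
    So Dia r is false at s0.
    At s0: Dia (s or r) requires s or r at some successor in {s0}.
      At s0: s or r is false.
    So Dia (s or r) is false at s0.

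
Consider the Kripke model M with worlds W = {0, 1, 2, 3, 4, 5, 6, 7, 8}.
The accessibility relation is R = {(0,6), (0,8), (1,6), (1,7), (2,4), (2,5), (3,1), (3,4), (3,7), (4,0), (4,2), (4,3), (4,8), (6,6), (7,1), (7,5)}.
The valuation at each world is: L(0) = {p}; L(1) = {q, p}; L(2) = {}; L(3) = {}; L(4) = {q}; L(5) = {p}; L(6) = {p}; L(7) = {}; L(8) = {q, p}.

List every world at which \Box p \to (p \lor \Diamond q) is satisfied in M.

0, 1, 2, 3, 4, 5, 6, 7, 8

Let φ = \Box p \to (p \lor \Diamond q). Evaluate φ at each world:
  0 (successors {6, 8}): φ is true.
  1 (successors {6, 7}): φ is true.
  2 (successors {4, 5}): φ is true.
  3 (successors {1, 4, 7}): φ is true.
  4 (successors {0, 2, 3, 8}): φ is true.
  5 (successors ∅): φ is true.
  6 (successors {6}): φ is true.
  7 (successors {1, 5}): φ is true.
  8 (successors ∅): φ is true.
For instance, at 2:
  At 2: \Box p is false, p \lor \Diamond q is true, so \Box p \to (p \lor \Diamond q) is true.
    At 2: \Box p requires p at every successor {4, 5}.
      p fails at 4, so \Box p is false at 2.
    At 2: p is false, \Diamond q is true, so p \lor \Diamond q is true.
      At 2: \Diamond q requires q at some successor in {4, 5}.
        q holds at 4, so \Diamond q is true at 2.
Satisfying worlds: {0, 1, 2, 3, 4, 5, 6, 7, 8}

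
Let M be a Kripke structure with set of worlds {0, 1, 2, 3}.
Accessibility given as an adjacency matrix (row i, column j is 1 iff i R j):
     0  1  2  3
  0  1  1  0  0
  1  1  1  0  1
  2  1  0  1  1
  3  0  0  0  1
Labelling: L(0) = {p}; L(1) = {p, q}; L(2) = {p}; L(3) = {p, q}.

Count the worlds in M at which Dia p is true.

Recall that Dia ψ holds at a world iff ψ holds at some accessible world.
Let φ = Dia p. Evaluate φ at each world:
  0 (successors {0, 1}): φ is true.
  1 (successors {0, 1, 3}): φ is true.
  2 (successors {0, 2, 3}): φ is true.
  3 (successors {3}): φ is true.
For instance, at 2:
  At 2: Dia p requires p at some successor in {0, 2, 3}.
    p holds at 0, so Dia p is true at 2.
Satisfying worlds: {0, 1, 2, 3}

4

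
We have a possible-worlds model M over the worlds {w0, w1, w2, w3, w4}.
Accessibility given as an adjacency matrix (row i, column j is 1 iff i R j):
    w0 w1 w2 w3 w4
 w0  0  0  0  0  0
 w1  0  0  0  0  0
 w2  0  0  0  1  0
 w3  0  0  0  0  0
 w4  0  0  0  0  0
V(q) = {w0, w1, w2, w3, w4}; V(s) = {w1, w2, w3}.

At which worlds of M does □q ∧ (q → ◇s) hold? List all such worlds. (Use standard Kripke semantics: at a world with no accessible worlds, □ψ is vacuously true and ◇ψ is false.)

Let φ = □q ∧ (q → ◇s). Evaluate φ at each world:
  w0 (successors ∅): φ is false.
  w1 (successors ∅): φ is false.
  w2 (successors {w3}): φ is true.
  w3 (successors ∅): φ is false.
  w4 (successors ∅): φ is false.
For instance, at w2:
  At w2: □q is true, q → ◇s is true, so □q ∧ (q → ◇s) is true.
    At w2: □q requires q at every successor {w3}.
      At w3: q is true.
    So □q is true at w2.
    At w2: q is true, ◇s is true, so q → ◇s is true.
      At w2: ◇s requires s at some successor in {w3}.
        s holds at w3, so ◇s is true at w2.
Satisfying worlds: {w2}

w2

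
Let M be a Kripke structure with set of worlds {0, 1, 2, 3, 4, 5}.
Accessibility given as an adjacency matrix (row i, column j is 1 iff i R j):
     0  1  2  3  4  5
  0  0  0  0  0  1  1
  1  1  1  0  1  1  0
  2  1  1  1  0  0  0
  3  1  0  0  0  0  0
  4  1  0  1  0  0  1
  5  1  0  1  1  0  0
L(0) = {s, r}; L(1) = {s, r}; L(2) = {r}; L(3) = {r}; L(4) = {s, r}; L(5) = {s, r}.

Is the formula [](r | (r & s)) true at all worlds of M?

Yes

Let φ = [](r | (r & s)). Evaluate φ at each world:
  0 (successors {4, 5}): φ is true.
  1 (successors {0, 1, 3, 4}): φ is true.
  2 (successors {0, 1, 2}): φ is true.
  3 (successors {0}): φ is true.
  4 (successors {0, 2, 5}): φ is true.
  5 (successors {0, 2, 3}): φ is true.
For instance, at 2:
  At 2: [](r | (r & s)) requires r | (r & s) at every successor {0, 1, 2}.
    At 0: r | (r & s) is true.
    At 1: r | (r & s) is true.
    At 2: r | (r & s) is true.
  So [](r | (r & s)) is true at 2.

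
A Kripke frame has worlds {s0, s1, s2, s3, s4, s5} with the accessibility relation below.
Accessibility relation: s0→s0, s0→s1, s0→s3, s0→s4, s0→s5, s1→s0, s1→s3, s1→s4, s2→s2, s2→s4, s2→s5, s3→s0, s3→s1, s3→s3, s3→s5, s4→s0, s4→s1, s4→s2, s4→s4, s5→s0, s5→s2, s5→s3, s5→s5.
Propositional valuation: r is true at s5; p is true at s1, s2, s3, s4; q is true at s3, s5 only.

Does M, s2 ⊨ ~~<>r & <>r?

Yes

At s2: ~~<>r is true, <>r is true, so ~~<>r & <>r is true.
  At s2: ~<>r is false, so ~~<>r is true.
    At s2: <>r is true, so ~<>r is false.
      At s2: <>r requires r at some successor in {s2, s4, s5}.
        r holds at s5, so <>r is true at s2.
  At s2: <>r requires r at some successor in {s2, s4, s5}.
    r holds at s5, so <>r is true at s2.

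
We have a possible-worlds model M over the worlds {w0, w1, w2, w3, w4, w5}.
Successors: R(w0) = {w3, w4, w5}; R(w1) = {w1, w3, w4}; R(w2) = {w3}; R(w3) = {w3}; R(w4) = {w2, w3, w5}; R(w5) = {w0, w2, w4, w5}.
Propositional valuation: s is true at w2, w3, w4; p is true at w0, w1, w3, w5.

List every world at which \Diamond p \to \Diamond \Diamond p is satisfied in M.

Let φ = \Diamond p \to \Diamond \Diamond p. Evaluate φ at each world:
  w0 (successors {w3, w4, w5}): φ is true.
  w1 (successors {w1, w3, w4}): φ is true.
  w2 (successors {w3}): φ is true.
  w3 (successors {w3}): φ is true.
  w4 (successors {w2, w3, w5}): φ is true.
  w5 (successors {w0, w2, w4, w5}): φ is true.
For instance, at w2:
  At w2: \Diamond p is true, \Diamond \Diamond p is true, so \Diamond p \to \Diamond \Diamond p is true.
    At w2: \Diamond p requires p at some successor in {w3}.
      p holds at w3, so \Diamond p is true at w2.
    At w2: \Diamond \Diamond p requires \Diamond p at some successor in {w3}.
      \Diamond p holds at w3, so \Diamond \Diamond p is true at w2.
Satisfying worlds: {w0, w1, w2, w3, w4, w5}

w0, w1, w2, w3, w4, w5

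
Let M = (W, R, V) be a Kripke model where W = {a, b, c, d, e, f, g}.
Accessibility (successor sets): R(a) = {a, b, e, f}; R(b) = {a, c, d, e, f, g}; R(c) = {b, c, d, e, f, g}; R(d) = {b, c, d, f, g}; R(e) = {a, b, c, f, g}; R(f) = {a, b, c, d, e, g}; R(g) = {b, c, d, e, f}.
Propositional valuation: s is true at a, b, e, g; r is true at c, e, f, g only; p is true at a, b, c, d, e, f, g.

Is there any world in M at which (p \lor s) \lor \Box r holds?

Yes

Let φ = (p \lor s) \lor \Box r. Evaluate φ at each world:
  a (successors {a, b, e, f}): φ is true.
  b (successors {a, c, d, e, f, g}): φ is true.
  c (successors {b, c, d, e, f, g}): φ is true.
  d (successors {b, c, d, f, g}): φ is true.
  e (successors {a, b, c, f, g}): φ is true.
  f (successors {a, b, c, d, e, g}): φ is true.
  g (successors {b, c, d, e, f}): φ is true.
Detail at a (witness):
  At a: p \lor s is true, \Box r is false, so (p \lor s) \lor \Box r is true.
    At a: \Box r requires r at every successor {a, b, e, f}.
      r fails at a, so \Box r is false at a.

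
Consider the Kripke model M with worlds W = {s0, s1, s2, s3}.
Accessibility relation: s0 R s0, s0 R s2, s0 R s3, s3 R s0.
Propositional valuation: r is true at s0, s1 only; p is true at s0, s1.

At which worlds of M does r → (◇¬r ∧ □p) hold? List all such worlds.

s2, s3

Recall that □ψ holds at a world iff ψ holds at every accessible world, and ◇ψ holds iff ψ holds at some accessible world.
Let φ = r → (◇¬r ∧ □p). Evaluate φ at each world:
  s0 (successors {s0, s2, s3}): φ is false.
  s1 (successors ∅): φ is false.
  s2 (successors ∅): φ is true.
  s3 (successors {s0}): φ is true.
For instance, at s0:
  At s0: r is true, ◇¬r ∧ □p is false, so r → (◇¬r ∧ □p) is false.
    At s0: ◇¬r is true, □p is false, so ◇¬r ∧ □p is false.
      At s0: ◇¬r requires ¬r at some successor in {s0, s2, s3}.
        ¬r holds at s2, so ◇¬r is true at s0.
      At s0: □p requires p at every successor {s0, s2, s3}.
        p fails at s2, so □p is false at s0.
Satisfying worlds: {s2, s3}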